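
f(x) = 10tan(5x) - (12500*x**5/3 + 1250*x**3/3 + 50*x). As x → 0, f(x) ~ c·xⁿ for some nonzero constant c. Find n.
7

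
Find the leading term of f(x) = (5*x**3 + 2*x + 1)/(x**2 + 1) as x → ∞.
5*x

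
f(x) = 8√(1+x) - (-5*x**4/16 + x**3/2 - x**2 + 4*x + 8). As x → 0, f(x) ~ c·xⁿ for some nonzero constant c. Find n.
5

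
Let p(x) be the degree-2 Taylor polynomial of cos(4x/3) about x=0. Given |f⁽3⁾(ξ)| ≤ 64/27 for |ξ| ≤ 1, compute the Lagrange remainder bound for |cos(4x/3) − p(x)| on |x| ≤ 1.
32/81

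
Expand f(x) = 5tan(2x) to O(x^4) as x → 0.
10*x + 40*x**3/3 + O(x**4)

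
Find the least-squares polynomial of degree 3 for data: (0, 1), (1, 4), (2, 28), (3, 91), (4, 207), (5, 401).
17/21 + (-19/63)x + (11/12)x² + (109/36)x³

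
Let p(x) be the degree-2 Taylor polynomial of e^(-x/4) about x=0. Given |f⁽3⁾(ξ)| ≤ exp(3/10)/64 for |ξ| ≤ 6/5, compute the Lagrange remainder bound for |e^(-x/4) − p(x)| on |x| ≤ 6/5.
9*exp(3/10)/2000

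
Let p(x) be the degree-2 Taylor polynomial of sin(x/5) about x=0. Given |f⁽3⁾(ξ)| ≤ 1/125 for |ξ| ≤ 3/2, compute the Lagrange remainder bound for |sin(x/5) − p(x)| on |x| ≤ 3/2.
9/2000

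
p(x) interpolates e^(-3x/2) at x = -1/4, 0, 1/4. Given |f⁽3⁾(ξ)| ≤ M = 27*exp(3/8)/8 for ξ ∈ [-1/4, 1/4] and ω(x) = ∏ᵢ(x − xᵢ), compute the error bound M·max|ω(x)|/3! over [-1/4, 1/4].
sqrt(3)*exp(3/8)/512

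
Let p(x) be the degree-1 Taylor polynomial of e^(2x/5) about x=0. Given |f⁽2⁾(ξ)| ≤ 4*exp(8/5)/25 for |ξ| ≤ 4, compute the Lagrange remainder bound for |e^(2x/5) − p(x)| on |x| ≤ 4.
32*exp(8/5)/25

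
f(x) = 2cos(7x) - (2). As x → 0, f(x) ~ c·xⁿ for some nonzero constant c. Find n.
2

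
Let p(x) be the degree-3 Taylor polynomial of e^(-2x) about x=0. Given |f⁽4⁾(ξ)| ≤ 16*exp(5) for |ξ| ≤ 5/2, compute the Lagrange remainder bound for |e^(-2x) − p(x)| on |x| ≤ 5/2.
625*exp(5)/24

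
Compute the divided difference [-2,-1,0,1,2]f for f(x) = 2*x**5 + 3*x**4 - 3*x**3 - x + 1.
3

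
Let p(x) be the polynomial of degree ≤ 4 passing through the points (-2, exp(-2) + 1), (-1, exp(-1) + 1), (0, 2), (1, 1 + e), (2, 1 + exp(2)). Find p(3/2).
(-5 + 28*e + (58 + 35*exp(2) + 140*e)*exp(2))*exp(-2)/128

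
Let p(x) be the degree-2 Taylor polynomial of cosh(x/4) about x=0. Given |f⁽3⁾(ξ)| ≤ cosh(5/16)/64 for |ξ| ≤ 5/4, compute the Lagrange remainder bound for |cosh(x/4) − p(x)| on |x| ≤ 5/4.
125*cosh(5/16)/24576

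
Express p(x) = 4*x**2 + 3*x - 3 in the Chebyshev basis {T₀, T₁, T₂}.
-T₀ + (3)T₁ + (2)T₂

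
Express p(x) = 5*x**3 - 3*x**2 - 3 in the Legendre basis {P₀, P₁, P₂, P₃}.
(-4)P₀ + (3)P₁ + (-2)P₂ + (2)P₃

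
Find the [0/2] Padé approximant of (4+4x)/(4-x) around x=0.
1/(5*x**2/4 - 5*x/4 + 1)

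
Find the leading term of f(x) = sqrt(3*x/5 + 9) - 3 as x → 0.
x/10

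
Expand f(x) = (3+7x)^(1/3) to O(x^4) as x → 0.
3**(1/3) + 7*3**(1/3)*x/9 - 49*3**(1/3)*x**2/81 + 1715*3**(1/3)*x**3/2187 + O(x**4)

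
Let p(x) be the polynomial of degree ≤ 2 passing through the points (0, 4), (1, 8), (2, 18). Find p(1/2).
21/4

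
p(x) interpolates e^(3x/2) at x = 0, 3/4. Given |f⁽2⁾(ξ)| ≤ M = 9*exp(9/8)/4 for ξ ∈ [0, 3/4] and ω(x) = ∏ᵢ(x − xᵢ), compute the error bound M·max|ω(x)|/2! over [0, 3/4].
81*exp(9/8)/512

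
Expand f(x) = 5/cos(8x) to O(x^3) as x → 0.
5 + 160*x**2 + O(x**3)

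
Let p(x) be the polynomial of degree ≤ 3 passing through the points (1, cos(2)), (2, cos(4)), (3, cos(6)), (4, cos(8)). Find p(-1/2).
105*cos(2)/16 - 35*cos(8)/16 - 189*cos(4)/16 + 135*cos(6)/16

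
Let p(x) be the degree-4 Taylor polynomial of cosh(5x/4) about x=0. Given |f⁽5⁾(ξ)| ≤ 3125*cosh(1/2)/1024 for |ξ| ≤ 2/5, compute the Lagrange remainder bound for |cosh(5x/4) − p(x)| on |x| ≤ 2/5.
cosh(1/2)/3840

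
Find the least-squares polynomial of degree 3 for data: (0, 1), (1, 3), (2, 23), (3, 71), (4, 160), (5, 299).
127/126 + (-2389/756)x + (421/126)x² + (199/108)x³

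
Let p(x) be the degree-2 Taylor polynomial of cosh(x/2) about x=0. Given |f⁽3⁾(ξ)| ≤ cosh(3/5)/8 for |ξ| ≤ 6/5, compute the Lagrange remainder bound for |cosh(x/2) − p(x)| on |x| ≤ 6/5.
9*cosh(3/5)/250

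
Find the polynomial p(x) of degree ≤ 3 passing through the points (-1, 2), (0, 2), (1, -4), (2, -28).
-2*x**3 - 3*x**2 - x + 2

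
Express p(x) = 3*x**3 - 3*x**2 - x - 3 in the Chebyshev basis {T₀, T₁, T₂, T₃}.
(-9/2)T₀ + (5/4)T₁ + (-3/2)T₂ + (3/4)T₃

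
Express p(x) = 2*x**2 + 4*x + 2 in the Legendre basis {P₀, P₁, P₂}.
(8/3)P₀ + (4)P₁ + (4/3)P₂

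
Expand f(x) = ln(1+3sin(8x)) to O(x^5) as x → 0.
24*x - 288*x**2 + 4352*x**3 - 76800*x**4 + O(x**5)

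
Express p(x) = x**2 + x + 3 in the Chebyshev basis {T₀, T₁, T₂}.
(7/2)T₀ + T₁ + (1/2)T₂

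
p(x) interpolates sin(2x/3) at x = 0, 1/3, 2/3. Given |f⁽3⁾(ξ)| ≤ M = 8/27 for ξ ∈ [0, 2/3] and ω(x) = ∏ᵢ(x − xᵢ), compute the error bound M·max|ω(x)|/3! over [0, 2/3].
8*sqrt(3)/19683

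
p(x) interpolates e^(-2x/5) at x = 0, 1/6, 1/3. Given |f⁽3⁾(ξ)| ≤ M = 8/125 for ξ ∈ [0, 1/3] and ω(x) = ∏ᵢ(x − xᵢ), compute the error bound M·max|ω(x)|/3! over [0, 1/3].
sqrt(3)/91125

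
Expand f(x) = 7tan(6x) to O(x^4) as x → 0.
42*x + 504*x**3 + O(x**4)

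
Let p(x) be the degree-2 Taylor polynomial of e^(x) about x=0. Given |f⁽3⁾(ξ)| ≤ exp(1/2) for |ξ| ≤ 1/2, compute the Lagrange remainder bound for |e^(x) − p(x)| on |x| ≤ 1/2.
exp(1/2)/48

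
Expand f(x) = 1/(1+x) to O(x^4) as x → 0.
1 - x + x**2 - x**3 + O(x**4)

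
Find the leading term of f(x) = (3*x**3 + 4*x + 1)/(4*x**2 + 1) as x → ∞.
3*x/4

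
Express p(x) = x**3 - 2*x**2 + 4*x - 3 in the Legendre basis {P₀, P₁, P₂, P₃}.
(-11/3)P₀ + (23/5)P₁ + (-4/3)P₂ + (2/5)P₃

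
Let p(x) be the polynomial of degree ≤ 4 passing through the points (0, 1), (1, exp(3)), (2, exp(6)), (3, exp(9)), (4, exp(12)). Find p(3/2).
-5*exp(9)/32 - 5/128 + 15*exp(3)/32 + 45*exp(6)/64 + 3*exp(12)/128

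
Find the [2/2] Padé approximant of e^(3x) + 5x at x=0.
(3*x**2/4 + 53*x/7 + 1)/(-9*x**2/28 - 3*x/7 + 1)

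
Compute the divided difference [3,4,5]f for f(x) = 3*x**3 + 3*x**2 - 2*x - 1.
39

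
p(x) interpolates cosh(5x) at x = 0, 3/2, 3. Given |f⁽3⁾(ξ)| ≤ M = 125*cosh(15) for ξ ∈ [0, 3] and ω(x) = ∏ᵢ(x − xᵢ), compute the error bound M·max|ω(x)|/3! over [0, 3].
125*sqrt(3)*cosh(15)/8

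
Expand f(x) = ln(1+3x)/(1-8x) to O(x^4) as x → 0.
3*x + 39*x**2/2 + 165*x**3 + O(x**4)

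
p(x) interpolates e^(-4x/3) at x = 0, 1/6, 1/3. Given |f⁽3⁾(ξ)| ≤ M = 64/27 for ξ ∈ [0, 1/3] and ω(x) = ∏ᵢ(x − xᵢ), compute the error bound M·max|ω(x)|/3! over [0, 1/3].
8*sqrt(3)/19683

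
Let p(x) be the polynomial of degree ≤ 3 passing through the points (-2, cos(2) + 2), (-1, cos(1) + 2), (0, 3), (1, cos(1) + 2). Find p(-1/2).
-cos(2)/16 + cos(1)/2 + 41/16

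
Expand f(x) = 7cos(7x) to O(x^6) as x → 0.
7 - 343*x**2/2 + 16807*x**4/24 + O(x**6)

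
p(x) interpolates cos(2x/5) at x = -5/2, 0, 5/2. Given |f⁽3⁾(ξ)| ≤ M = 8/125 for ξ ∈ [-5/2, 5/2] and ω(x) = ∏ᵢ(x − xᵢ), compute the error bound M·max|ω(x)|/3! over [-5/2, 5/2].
sqrt(3)/27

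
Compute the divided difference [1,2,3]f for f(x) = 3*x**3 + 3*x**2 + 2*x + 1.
21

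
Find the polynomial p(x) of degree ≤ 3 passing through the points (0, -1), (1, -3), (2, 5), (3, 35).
2*x**3 - x**2 - 3*x - 1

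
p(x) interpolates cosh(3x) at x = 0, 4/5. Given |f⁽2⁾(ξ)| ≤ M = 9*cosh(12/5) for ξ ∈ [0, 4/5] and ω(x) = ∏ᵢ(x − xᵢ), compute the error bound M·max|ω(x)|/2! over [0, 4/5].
18*cosh(12/5)/25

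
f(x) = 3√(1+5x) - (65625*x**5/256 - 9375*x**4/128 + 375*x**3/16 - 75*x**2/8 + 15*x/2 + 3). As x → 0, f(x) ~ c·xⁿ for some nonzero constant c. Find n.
6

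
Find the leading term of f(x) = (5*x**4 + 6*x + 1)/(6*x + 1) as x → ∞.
5*x**3/6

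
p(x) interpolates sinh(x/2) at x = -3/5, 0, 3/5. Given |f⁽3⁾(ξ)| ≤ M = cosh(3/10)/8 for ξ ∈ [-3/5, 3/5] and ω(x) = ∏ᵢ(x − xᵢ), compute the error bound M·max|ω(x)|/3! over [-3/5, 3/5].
sqrt(3)*cosh(3/10)/1000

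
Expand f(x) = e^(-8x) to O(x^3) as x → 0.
1 - 8*x + 32*x**2 + O(x**3)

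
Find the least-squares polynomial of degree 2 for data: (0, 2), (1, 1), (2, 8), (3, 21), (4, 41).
13/7 + (-137/35)x + (24/7)x²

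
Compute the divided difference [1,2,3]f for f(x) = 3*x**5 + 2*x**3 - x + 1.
282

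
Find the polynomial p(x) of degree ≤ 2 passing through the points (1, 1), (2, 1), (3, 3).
x**2 - 3*x + 3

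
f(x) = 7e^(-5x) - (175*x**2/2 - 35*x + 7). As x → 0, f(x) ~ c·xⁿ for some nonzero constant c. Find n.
3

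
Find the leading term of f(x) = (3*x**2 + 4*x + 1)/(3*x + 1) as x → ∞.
x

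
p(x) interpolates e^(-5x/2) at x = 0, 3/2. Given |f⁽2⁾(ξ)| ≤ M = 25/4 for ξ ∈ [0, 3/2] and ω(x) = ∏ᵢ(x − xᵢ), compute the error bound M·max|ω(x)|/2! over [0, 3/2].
225/128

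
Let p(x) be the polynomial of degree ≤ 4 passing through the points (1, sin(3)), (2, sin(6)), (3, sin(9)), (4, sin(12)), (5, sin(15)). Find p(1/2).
35*sin(15)/128 + 315*sin(3)/128 - 45*sin(12)/32 - 105*sin(6)/32 + 189*sin(9)/64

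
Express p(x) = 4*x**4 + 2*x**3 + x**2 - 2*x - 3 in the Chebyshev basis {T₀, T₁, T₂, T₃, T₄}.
-T₀ + (-1/2)T₁ + (5/2)T₂ + (1/2)T₃ + (1/2)T₄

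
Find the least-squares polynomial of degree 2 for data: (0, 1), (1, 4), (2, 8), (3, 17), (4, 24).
6/7 + (153/70)x + (13/14)x²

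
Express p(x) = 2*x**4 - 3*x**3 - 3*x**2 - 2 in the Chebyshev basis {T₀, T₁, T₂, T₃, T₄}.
(-11/4)T₀ + (-9/4)T₁ + (-1/2)T₂ + (-3/4)T₃ + (1/4)T₄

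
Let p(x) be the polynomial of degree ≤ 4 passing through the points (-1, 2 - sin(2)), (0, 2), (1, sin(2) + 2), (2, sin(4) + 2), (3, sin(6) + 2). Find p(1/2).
3*sin(6)/128 - 5*sin(4)/32 + 95*sin(2)/128 + 2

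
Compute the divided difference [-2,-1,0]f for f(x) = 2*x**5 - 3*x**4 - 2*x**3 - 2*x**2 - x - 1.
-47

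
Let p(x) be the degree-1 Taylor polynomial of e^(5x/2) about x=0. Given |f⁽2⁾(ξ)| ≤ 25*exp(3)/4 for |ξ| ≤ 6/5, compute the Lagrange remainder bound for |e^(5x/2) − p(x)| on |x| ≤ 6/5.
9*exp(3)/2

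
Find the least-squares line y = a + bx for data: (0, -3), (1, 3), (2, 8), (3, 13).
a = -27/10, b = 53/10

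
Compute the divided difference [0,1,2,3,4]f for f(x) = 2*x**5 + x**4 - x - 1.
21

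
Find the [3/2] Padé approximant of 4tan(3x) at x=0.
(-36*x**3/5 + 12*x)/(1 - 18*x**2/5)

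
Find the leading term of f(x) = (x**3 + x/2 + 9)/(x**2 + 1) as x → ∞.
x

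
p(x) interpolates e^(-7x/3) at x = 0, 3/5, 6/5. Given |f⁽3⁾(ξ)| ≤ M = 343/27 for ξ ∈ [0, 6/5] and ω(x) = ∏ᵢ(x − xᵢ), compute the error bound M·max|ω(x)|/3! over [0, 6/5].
343*sqrt(3)/3375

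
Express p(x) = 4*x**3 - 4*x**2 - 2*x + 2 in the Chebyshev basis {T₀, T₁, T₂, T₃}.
T₁ + (-2)T₂ + T₃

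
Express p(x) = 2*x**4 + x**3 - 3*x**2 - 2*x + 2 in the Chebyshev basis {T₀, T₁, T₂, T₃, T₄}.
(5/4)T₀ + (-5/4)T₁ + (-1/2)T₂ + (1/4)T₃ + (1/4)T₄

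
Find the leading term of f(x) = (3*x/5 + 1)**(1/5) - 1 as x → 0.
3*x/25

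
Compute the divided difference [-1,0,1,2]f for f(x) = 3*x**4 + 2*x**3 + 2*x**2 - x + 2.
8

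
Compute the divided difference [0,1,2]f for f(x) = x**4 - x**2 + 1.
6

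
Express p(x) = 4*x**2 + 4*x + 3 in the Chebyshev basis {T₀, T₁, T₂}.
(5)T₀ + (4)T₁ + (2)T₂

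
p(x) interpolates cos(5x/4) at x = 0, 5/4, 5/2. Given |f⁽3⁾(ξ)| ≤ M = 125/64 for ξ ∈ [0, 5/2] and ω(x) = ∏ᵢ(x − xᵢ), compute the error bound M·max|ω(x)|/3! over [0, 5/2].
15625*sqrt(3)/110592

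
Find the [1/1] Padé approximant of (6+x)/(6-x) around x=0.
(x/6 + 1)/(1 - x/6)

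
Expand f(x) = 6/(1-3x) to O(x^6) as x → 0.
6 + 18*x + 54*x**2 + 162*x**3 + 486*x**4 + 1458*x**5 + O(x**6)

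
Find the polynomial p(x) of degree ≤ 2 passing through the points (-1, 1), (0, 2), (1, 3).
x + 2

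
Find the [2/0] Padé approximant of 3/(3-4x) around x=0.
16*x**2/9 + 4*x/3 + 1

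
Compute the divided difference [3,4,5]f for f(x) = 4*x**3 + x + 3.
48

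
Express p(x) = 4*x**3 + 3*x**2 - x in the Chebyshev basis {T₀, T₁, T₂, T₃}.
(3/2)T₀ + (2)T₁ + (3/2)T₂ + T₃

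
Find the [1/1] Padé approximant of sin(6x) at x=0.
6*x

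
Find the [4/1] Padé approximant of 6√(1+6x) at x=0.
(729*x**4/20 - 162*x**3/5 + 243*x**2/5 + 216*x/5 + 6)/(21*x/5 + 1)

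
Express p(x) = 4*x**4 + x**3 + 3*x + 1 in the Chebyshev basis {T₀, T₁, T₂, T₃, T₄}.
(5/2)T₀ + (15/4)T₁ + (2)T₂ + (1/4)T₃ + (1/2)T₄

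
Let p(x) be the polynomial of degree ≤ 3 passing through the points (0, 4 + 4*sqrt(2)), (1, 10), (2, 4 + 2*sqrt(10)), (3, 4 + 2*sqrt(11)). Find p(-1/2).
-73/8 - 5*sqrt(11)/8 + 21*sqrt(10)/8 + 35*sqrt(2)/4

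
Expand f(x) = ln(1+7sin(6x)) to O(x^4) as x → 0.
42*x - 882*x**2 + 24444*x**3 + O(x**4)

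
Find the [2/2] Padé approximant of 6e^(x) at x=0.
(x**2/2 + 3*x + 6)/(x**2/12 - x/2 + 1)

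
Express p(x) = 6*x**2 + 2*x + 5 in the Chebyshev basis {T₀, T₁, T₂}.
(8)T₀ + (2)T₁ + (3)T₂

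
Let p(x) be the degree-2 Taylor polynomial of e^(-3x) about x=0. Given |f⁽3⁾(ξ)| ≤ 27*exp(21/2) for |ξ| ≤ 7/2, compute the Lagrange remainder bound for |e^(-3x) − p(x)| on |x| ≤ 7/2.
3087*exp(21/2)/16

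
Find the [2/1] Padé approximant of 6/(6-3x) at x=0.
1/(1 - x/2)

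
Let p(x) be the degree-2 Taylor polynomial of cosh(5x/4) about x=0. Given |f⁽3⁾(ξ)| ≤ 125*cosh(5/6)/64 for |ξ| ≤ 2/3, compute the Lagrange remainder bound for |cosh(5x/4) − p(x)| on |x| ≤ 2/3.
125*cosh(5/6)/1296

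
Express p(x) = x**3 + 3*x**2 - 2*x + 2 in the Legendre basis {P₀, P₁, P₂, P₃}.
(3)P₀ + (-7/5)P₁ + (2)P₂ + (2/5)P₃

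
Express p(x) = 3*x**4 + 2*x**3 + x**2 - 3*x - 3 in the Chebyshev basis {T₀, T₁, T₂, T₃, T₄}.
(-11/8)T₀ + (-3/2)T₁ + (2)T₂ + (1/2)T₃ + (3/8)T₄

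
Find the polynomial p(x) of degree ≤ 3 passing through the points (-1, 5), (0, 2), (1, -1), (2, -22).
2 - 3*x**3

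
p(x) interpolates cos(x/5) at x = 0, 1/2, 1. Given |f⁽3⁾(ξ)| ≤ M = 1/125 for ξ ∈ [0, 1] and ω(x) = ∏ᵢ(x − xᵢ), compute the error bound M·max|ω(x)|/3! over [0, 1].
sqrt(3)/27000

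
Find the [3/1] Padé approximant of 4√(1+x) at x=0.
(-x**3/16 + 3*x**2/4 + 9*x/2 + 4)/(5*x/8 + 1)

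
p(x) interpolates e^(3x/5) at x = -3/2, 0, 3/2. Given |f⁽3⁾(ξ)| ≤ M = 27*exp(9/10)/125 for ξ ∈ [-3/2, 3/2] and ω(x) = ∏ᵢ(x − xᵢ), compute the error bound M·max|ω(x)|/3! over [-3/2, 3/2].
27*sqrt(3)*exp(9/10)/1000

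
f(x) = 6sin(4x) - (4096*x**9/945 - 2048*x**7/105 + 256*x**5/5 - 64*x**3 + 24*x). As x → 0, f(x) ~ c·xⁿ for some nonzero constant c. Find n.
11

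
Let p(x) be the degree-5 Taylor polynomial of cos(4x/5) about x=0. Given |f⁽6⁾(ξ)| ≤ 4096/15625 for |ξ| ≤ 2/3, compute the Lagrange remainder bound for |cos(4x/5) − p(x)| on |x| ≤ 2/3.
16384/512578125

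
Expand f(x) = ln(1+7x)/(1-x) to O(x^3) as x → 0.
7*x - 35*x**2/2 + O(x**3)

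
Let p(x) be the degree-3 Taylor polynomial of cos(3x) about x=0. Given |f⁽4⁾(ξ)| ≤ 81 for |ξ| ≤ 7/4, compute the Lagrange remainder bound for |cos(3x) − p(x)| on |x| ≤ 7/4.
64827/2048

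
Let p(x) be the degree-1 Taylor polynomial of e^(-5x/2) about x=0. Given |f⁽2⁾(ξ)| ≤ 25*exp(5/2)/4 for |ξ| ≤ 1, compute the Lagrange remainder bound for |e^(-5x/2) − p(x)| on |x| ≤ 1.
25*exp(5/2)/8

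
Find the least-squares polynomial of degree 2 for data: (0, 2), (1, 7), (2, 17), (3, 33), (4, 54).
71/35 + (15/7)x + (19/7)x²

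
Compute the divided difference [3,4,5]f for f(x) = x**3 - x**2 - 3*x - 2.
11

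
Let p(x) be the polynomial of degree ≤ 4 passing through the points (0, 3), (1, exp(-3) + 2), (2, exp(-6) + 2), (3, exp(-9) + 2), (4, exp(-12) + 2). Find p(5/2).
(-20*exp(9) - 5 + 60*exp(3) + 90*exp(6) + 259*exp(12))*exp(-12)/128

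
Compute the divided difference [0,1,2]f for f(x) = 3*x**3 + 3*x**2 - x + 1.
12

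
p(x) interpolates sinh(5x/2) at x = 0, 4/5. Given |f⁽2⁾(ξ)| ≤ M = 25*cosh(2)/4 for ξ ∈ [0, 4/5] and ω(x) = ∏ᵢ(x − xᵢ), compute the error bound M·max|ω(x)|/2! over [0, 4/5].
cosh(2)/2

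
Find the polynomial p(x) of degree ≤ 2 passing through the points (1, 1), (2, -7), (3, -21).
-3*x**2 + x + 3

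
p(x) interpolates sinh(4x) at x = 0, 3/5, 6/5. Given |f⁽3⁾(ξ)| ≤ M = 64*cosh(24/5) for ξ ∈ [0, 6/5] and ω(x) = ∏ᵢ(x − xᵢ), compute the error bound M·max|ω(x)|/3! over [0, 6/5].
64*sqrt(3)*cosh(24/5)/125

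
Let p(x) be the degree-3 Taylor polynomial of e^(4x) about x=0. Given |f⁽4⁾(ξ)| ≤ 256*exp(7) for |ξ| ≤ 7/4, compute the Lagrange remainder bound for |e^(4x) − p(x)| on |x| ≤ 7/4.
2401*exp(7)/24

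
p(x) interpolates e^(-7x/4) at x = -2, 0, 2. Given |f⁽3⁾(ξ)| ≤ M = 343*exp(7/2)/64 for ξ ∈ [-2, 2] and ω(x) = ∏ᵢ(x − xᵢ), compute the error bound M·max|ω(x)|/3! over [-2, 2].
343*sqrt(3)*exp(7/2)/216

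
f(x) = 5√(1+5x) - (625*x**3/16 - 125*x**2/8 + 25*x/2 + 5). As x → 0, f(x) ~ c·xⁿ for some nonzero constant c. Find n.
4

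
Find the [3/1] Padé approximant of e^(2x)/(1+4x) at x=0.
(131*x**3/87 + 57*x**2/29 + 117*x/58 + 1)/(233*x/58 + 1)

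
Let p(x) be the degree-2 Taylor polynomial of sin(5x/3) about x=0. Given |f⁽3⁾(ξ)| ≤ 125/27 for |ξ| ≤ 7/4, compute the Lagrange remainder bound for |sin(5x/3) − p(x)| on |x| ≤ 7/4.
42875/10368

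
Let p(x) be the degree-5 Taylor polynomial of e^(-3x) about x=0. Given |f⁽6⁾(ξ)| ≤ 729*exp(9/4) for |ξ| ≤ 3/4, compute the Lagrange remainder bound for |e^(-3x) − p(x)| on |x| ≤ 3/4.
59049*exp(9/4)/327680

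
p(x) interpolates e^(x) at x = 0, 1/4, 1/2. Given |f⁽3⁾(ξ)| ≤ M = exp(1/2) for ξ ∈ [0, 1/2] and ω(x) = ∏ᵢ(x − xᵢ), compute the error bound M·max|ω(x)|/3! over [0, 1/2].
sqrt(3)*exp(1/2)/1728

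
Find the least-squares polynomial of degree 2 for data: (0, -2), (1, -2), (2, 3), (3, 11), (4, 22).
-78/35 + (-73/70)x + (25/14)x²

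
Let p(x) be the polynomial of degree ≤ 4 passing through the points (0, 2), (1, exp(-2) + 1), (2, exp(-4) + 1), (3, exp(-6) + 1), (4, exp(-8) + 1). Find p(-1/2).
(-420*exp(6) - 180*exp(2) + 35 + 378*exp(4) + 443*exp(8))*exp(-8)/128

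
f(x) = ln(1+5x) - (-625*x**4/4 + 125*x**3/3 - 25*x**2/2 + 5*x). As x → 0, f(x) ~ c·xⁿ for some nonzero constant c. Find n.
5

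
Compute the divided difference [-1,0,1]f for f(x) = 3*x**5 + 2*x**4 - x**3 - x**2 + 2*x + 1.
1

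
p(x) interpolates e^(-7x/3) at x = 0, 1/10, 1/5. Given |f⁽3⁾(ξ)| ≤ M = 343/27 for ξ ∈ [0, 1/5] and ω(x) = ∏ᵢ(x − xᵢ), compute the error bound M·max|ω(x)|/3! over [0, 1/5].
343*sqrt(3)/729000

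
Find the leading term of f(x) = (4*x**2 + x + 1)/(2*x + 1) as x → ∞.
2*x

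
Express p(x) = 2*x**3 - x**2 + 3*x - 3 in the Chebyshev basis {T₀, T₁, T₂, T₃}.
(-7/2)T₀ + (9/2)T₁ + (-1/2)T₂ + (1/2)T₃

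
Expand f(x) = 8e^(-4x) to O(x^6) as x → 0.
8 - 32*x + 64*x**2 - 256*x**3/3 + 256*x**4/3 - 1024*x**5/15 + O(x**6)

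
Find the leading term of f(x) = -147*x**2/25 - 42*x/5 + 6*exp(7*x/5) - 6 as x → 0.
343*x**3/125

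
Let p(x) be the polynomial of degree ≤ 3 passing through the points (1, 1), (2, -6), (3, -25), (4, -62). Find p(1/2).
15/8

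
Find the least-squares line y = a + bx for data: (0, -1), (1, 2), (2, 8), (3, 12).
a = -3/2, b = 9/2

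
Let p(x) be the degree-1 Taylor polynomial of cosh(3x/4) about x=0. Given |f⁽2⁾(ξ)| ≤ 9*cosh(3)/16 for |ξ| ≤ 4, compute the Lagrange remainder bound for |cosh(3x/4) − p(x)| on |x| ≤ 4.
9*cosh(3)/2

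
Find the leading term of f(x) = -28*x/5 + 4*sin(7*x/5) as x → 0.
-686*x**3/375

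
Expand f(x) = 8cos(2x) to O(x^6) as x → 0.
8 - 16*x**2 + 16*x**4/3 + O(x**6)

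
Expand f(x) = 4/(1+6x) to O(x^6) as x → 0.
4 - 24*x + 144*x**2 - 864*x**3 + 5184*x**4 - 31104*x**5 + O(x**6)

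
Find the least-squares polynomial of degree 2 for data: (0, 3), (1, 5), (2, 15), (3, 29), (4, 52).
104/35 + (-33/35)x + (23/7)x²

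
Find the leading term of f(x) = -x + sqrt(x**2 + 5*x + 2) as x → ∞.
5/2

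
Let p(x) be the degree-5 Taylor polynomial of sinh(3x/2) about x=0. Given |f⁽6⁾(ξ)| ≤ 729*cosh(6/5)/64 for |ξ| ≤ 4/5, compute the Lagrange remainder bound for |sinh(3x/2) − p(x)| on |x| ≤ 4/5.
324*cosh(6/5)/78125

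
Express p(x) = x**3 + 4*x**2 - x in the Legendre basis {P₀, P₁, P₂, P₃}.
(4/3)P₀ + (-2/5)P₁ + (8/3)P₂ + (2/5)P₃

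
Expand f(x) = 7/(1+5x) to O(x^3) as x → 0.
7 - 35*x + 175*x**2 + O(x**3)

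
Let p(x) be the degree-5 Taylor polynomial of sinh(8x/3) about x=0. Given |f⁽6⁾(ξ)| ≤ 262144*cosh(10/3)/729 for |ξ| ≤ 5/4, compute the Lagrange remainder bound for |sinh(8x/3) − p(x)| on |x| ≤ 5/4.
12500*cosh(10/3)/6561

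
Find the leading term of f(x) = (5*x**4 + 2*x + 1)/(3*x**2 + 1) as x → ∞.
5*x**2/3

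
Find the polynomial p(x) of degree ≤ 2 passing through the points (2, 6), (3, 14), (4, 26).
2*x**2 - 2*x + 2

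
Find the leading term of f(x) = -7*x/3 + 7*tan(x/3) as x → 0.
7*x**3/81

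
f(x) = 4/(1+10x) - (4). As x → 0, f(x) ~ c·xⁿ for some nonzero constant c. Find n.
1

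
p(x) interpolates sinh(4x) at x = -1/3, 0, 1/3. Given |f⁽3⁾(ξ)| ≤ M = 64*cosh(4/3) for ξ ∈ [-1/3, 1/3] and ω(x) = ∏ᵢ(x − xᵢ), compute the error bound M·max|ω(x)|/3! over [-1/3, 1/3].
64*sqrt(3)*cosh(4/3)/729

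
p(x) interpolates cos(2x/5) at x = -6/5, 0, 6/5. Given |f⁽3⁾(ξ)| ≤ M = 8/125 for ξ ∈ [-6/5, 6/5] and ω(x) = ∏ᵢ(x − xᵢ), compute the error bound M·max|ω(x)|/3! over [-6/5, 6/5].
64*sqrt(3)/15625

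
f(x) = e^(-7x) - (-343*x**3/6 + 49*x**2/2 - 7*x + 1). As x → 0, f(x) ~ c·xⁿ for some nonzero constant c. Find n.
4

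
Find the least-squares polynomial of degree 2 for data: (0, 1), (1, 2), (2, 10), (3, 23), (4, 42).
6/7 + (-99/70)x + (41/14)x²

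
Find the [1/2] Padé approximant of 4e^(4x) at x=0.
(16*x/3 + 4)/(8*x**2/3 - 8*x/3 + 1)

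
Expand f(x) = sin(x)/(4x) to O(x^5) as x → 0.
1/4 - x**2/24 + x**4/480 + O(x**5)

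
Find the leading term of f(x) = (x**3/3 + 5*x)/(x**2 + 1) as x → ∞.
x/3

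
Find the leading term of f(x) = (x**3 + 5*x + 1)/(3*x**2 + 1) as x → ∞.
x/3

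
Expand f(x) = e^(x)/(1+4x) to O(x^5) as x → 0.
1 - 3*x + 25*x**2/2 - 299*x**3/6 + 1595*x**4/8 + O(x**5)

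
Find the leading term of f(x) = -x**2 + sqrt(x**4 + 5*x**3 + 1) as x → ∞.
5*x/2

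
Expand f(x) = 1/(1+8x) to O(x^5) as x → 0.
1 - 8*x + 64*x**2 - 512*x**3 + 4096*x**4 + O(x**5)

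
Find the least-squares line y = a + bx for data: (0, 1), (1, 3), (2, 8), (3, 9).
a = 9/10, b = 29/10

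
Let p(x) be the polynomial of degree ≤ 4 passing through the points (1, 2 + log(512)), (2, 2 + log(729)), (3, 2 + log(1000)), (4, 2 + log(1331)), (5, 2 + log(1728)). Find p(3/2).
2 + log(729*11**(21/32)*2**(75/128)*3**(57/128)*5**(23/64)/25)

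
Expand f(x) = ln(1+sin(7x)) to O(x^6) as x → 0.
7*x - 49*x**2/2 + 343*x**3/6 - 2401*x**4/12 + 16807*x**5/24 + O(x**6)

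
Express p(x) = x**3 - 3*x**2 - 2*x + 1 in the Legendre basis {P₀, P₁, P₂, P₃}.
(-7/5)P₁ + (-2)P₂ + (2/5)P₃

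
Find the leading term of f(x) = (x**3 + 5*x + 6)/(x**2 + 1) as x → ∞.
x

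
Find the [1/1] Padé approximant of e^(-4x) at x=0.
(1 - 2*x)/(2*x + 1)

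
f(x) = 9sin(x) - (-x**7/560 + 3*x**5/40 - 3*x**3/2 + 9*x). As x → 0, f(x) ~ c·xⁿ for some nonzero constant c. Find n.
9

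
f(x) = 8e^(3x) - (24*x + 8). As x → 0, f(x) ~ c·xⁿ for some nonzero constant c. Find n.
2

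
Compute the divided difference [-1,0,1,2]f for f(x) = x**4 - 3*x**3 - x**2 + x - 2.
-1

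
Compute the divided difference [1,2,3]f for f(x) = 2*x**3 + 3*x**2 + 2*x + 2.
15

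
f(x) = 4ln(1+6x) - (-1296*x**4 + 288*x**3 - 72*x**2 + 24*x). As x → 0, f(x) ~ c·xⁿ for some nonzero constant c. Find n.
5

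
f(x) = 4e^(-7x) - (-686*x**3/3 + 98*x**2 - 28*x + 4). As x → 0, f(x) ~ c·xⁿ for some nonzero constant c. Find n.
4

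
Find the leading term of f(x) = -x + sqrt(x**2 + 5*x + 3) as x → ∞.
5/2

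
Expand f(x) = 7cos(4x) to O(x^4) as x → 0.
7 - 56*x**2 + O(x**4)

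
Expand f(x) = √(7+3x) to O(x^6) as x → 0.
sqrt(7) + 3*sqrt(7)*x/14 - 9*sqrt(7)*x**2/392 + 27*sqrt(7)*x**3/5488 - 405*sqrt(7)*x**4/307328 + 243*sqrt(7)*x**5/614656 + O(x**6)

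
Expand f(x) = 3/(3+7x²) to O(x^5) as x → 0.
1 - 7*x**2/3 + 49*x**4/9 + O(x**5)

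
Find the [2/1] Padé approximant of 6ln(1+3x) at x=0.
9*x*(x + 2)/(2*x + 1)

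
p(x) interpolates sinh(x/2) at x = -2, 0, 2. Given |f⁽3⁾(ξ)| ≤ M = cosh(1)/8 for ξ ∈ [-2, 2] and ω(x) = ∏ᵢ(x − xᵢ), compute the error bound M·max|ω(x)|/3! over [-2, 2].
sqrt(3)*cosh(1)/27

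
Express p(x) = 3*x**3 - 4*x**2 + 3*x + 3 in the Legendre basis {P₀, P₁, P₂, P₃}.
(5/3)P₀ + (24/5)P₁ + (-8/3)P₂ + (6/5)P₃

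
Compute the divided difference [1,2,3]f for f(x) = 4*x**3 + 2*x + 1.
24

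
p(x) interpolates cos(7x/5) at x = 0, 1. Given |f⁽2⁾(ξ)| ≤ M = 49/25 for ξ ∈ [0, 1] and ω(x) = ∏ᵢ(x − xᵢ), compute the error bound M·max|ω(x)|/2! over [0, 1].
49/200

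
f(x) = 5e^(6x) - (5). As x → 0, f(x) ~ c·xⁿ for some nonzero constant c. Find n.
1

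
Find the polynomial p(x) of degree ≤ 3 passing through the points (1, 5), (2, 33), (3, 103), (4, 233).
3*x**3 + 3*x**2 - 2*x + 1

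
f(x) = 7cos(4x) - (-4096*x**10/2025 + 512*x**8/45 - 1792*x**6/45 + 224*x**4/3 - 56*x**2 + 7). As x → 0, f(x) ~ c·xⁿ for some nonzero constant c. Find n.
12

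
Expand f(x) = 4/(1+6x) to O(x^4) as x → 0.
4 - 24*x + 144*x**2 - 864*x**3 + O(x**4)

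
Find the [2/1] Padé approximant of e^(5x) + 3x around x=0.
(-5*x**2/6 + 19*x/3 + 1)/(1 - 5*x/3)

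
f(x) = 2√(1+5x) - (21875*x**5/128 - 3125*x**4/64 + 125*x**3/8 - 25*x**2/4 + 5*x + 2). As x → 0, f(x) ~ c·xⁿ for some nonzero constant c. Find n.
6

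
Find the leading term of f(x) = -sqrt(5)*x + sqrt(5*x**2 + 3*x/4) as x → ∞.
3*sqrt(5)/40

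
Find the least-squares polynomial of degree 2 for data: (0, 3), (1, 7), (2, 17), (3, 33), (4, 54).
102/35 + (48/35)x + (20/7)x²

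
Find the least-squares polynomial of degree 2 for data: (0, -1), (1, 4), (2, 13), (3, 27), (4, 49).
-22/35 + (81/70)x + (39/14)x²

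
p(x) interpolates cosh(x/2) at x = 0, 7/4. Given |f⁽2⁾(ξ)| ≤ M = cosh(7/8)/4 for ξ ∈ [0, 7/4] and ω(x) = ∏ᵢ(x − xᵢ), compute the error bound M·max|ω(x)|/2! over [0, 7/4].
49*cosh(7/8)/512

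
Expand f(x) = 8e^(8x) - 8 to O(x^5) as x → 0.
64*x + 256*x**2 + 2048*x**3/3 + 4096*x**4/3 + O(x**5)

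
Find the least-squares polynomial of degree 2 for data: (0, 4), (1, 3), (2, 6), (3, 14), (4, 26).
141/35 + (-47/14)x + (31/14)x²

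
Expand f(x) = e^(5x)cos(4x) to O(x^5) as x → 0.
1 + 5*x + 9*x**2/2 - 115*x**3/6 - 1519*x**4/24 + O(x**5)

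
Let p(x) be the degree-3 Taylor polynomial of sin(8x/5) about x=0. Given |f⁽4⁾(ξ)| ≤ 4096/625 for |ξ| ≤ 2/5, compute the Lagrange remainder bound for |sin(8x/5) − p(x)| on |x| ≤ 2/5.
8192/1171875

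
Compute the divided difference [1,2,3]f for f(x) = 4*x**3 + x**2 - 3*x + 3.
25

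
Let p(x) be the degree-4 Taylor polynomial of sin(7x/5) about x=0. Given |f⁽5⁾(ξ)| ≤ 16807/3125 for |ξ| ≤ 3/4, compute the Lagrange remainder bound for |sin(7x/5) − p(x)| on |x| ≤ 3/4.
1361367/128000000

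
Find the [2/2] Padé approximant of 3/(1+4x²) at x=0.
3/(4*x**2 + 1)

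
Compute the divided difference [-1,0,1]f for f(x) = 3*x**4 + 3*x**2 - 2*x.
6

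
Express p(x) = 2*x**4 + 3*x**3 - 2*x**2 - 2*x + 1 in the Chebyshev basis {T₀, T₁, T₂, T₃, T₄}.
(3/4)T₀ + (1/4)T₁ + (3/4)T₃ + (1/4)T₄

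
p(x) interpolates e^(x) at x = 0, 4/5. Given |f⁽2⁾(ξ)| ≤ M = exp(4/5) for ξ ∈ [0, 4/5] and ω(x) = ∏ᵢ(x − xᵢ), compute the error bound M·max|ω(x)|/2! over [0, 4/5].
2*exp(4/5)/25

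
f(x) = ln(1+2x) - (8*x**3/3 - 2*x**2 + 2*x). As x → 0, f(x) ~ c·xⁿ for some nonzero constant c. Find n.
4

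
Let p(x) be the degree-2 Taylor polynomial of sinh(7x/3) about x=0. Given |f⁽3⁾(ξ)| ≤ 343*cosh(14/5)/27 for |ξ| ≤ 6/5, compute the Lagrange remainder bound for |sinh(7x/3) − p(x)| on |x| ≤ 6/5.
1372*cosh(14/5)/375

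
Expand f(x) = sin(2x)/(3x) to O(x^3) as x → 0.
2/3 - 4*x**2/9 + O(x**3)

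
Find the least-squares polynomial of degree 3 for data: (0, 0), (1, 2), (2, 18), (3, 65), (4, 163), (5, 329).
-1/42 + (379/252)x + (-29/12)x² + (55/18)x³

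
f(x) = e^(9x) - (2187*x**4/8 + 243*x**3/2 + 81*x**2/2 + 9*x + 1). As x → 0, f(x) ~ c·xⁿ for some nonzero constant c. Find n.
5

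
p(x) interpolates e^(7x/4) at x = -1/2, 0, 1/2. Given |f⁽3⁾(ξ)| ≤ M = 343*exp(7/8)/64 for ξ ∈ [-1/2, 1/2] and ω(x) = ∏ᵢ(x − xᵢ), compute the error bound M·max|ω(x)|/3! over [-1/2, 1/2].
343*sqrt(3)*exp(7/8)/13824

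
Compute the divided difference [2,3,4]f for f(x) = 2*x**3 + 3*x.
18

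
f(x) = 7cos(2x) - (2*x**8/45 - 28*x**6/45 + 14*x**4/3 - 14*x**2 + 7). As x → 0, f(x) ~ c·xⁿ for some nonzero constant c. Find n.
10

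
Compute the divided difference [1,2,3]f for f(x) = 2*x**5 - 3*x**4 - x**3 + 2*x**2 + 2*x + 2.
101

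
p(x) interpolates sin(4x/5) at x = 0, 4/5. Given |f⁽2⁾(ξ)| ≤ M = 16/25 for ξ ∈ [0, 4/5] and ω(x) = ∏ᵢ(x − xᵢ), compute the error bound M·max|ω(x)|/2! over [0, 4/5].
32/625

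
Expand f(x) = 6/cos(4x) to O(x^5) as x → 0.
6 + 48*x**2 + 320*x**4 + O(x**5)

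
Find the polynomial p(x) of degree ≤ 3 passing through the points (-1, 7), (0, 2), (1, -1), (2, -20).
-3*x**3 + x**2 - x + 2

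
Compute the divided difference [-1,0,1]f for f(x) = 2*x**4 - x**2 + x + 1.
1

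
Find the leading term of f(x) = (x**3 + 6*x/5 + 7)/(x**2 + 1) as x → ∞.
x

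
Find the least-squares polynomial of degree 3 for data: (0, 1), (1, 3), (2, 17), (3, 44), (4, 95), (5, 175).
50/63 + (169/378)x + (89/63)x² + (59/54)x³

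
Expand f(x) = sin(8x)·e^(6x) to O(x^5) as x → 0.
8*x + 48*x**2 + 176*x**3/3 - 224*x**4 + O(x**5)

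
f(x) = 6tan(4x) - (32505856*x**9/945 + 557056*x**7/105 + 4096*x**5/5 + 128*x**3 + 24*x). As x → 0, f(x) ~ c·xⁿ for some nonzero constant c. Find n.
11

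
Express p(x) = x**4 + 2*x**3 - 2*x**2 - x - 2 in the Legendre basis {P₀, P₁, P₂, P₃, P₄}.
(-37/15)P₀ + (1/5)P₁ + (-16/21)P₂ + (4/5)P₃ + (8/35)P₄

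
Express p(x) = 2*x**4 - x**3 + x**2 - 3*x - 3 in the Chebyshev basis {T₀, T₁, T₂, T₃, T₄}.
(-7/4)T₀ + (-15/4)T₁ + (3/2)T₂ + (-1/4)T₃ + (1/4)T₄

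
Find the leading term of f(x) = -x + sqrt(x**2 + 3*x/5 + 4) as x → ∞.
3/10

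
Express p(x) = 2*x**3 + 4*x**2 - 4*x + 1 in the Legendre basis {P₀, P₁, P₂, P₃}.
(7/3)P₀ + (-14/5)P₁ + (8/3)P₂ + (4/5)P₃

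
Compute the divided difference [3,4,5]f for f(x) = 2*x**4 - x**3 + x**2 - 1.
183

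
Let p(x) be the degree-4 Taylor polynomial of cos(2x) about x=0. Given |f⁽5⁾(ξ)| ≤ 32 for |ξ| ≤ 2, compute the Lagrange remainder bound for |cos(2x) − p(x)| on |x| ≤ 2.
128/15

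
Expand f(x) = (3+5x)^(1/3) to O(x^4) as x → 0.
3**(1/3) + 5*3**(1/3)*x/9 - 25*3**(1/3)*x**2/81 + 625*3**(1/3)*x**3/2187 + O(x**4)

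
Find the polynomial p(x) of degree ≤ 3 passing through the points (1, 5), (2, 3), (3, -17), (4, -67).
-2*x**3 + 3*x**2 + 3*x + 1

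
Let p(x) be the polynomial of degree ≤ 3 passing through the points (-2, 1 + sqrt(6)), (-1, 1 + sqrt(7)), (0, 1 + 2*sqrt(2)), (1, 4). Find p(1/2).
-5*sqrt(7)/16 + sqrt(6)/16 + 31/16 + 15*sqrt(2)/8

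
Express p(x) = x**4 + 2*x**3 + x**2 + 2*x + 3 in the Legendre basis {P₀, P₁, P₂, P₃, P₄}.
(53/15)P₀ + (16/5)P₁ + (26/21)P₂ + (4/5)P₃ + (8/35)P₄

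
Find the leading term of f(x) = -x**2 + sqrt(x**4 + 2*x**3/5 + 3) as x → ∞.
x/5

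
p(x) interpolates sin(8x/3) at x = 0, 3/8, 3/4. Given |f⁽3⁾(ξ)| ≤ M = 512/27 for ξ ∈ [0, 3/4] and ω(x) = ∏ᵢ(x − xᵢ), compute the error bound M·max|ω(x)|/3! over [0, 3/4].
sqrt(3)/27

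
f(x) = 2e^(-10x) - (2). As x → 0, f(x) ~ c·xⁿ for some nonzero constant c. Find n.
1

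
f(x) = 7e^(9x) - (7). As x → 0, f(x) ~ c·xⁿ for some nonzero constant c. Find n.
1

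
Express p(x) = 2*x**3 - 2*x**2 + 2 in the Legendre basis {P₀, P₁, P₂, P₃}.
(4/3)P₀ + (6/5)P₁ + (-4/3)P₂ + (4/5)P₃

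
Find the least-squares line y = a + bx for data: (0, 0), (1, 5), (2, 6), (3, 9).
a = 4/5, b = 14/5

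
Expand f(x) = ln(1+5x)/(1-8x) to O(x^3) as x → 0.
5*x + 55*x**2/2 + O(x**3)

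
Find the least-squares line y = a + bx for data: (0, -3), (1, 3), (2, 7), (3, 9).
a = -2, b = 4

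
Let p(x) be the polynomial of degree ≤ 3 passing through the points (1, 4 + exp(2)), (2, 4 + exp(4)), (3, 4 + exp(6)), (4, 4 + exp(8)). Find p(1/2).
-5*exp(8)/16 - 35*exp(4)/16 + 4 + 35*exp(2)/16 + 21*exp(6)/16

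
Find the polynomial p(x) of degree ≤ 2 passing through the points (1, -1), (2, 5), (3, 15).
2*x**2 - 3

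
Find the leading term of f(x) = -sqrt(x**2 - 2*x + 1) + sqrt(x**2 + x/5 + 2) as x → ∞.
11/10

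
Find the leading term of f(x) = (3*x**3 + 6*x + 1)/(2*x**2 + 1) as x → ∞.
3*x/2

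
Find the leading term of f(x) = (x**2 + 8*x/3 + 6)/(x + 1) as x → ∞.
x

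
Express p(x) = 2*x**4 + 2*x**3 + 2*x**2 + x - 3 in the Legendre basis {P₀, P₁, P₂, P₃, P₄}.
(-29/15)P₀ + (11/5)P₁ + (52/21)P₂ + (4/5)P₃ + (16/35)P₄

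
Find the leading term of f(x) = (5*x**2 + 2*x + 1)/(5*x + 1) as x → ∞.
x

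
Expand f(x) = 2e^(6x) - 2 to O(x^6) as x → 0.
12*x + 36*x**2 + 72*x**3 + 108*x**4 + 648*x**5/5 + O(x**6)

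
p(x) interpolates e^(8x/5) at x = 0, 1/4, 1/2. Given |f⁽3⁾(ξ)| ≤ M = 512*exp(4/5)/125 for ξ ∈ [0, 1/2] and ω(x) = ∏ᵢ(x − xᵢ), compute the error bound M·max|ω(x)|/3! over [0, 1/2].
8*sqrt(3)*exp(4/5)/3375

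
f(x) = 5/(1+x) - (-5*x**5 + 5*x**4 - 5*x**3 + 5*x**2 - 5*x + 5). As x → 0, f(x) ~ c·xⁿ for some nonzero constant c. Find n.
6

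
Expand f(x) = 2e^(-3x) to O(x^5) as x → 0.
2 - 6*x + 9*x**2 - 9*x**3 + 27*x**4/4 + O(x**5)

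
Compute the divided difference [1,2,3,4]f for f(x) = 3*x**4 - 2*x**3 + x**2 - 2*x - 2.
28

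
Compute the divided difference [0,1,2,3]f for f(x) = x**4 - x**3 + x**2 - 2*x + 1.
5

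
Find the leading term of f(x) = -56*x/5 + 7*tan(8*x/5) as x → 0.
3584*x**3/375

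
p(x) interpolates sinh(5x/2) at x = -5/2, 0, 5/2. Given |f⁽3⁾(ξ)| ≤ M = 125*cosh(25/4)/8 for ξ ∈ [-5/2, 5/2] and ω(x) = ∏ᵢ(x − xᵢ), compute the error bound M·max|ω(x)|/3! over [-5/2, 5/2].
15625*sqrt(3)*cosh(25/4)/1728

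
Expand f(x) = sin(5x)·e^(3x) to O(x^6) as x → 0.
5*x + 15*x**2 + 5*x**3/3 - 40*x**4 - 305*x**5/6 + O(x**6)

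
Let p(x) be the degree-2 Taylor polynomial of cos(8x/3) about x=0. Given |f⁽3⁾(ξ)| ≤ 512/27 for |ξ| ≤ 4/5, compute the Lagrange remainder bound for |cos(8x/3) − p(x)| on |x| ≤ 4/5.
16384/10125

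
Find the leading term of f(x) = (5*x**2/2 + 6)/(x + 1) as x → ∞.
5*x/2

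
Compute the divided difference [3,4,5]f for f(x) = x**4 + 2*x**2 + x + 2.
99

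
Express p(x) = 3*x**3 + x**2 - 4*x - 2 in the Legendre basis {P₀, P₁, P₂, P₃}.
(-5/3)P₀ + (-11/5)P₁ + (2/3)P₂ + (6/5)P₃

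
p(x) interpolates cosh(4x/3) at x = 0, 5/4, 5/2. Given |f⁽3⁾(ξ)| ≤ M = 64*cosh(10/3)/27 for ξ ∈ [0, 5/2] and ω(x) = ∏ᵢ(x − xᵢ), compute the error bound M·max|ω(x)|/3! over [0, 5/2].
125*sqrt(3)*cosh(10/3)/729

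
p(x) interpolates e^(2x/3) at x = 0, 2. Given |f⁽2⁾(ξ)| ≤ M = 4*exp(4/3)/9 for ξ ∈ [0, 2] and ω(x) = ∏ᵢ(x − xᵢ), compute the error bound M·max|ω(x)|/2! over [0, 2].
2*exp(4/3)/9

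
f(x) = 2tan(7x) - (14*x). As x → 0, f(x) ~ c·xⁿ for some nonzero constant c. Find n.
3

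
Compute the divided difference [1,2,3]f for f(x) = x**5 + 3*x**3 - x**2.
107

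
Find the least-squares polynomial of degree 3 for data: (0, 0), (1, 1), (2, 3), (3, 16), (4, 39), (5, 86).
-5/126 + (1577/756)x + (-547/252)x² + (28/27)x³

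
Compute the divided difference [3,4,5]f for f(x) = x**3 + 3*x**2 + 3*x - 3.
15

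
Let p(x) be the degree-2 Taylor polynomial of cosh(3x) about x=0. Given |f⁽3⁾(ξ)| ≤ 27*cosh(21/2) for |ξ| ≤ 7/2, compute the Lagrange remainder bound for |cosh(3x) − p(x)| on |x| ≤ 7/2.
3087*cosh(21/2)/16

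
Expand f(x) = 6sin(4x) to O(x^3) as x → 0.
24*x + O(x**3)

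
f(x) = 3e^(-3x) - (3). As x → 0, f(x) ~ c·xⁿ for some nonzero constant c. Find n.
1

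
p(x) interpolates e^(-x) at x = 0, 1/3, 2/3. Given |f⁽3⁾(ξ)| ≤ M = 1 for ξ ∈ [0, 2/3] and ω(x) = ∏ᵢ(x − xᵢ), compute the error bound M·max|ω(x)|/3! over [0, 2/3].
sqrt(3)/729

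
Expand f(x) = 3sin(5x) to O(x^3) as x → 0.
15*x + O(x**3)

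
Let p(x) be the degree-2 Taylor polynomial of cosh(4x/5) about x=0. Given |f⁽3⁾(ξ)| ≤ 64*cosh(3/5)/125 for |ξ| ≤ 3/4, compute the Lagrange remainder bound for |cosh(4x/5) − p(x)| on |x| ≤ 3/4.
9*cosh(3/5)/250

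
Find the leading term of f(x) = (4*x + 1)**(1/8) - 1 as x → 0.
x/2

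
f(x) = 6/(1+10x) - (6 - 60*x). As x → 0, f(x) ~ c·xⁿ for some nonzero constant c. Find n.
2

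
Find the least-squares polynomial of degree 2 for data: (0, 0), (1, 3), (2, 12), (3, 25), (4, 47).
1/5 + (-2/5)x + (3)x²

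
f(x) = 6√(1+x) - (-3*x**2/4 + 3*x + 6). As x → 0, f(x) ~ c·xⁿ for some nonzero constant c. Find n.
3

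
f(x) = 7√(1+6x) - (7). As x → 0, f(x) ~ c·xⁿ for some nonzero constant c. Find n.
1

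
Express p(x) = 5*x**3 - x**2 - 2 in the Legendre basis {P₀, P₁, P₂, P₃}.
(-7/3)P₀ + (3)P₁ + (-2/3)P₂ + (2)P₃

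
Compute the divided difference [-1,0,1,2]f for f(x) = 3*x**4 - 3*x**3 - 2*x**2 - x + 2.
3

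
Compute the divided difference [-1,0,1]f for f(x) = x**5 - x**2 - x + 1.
-1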